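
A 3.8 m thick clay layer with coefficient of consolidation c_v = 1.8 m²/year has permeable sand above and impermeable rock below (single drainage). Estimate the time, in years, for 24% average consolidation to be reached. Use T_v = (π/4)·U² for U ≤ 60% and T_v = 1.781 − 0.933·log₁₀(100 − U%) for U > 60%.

Drainage path length: H_d = H = 3.8 m (single drainage).
U ≤ 60%: T_v = (π/4)·U² = (π/4)×0.24² = 0.045239.
t = T_v·H_d²/c_v = 0.045239×3.8²/1.8 = 0.3629 years.

t ≈ 0.363 years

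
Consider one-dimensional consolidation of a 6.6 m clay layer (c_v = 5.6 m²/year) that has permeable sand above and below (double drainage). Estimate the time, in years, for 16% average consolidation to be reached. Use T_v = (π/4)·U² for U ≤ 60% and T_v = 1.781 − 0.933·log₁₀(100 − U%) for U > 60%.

Drainage path length: H_d = H/2 = 3.3 m (double drainage).
U ≤ 60%: T_v = (π/4)·U² = (π/4)×0.16² = 0.020106.
t = T_v·H_d²/c_v = 0.020106×3.3²/5.6 = 0.0391 years.

t ≈ 0.0391 years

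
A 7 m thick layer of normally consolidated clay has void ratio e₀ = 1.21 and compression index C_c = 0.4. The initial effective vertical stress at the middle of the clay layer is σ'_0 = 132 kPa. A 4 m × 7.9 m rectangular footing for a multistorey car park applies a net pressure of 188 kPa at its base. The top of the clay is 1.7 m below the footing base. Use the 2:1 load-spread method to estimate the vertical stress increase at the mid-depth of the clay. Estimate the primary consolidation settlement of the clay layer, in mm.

Mid-depth of clay below the footing base: z = 1.7 + 7/2 = 5.2 m.
Stress increase at mid-clay by the 2:1 spreading method:
Δσ = qBL/((B+z)(L+z)) = 188×4×7.9/((4+5.2)(7.9+5.2)) = 49.293 kPa
Final effective stress: σ'_f = σ'_0 + Δσ = 132 + 49.293 = 181.29 kPa.
Normally consolidated clay, so the full stress increment lies on the virgin compression line:
S_c = C_c·H/(1+e₀)·log₁₀(σ'_f/σ'_0) = 0.4×7/(1+1.21)×log₁₀(181.29/132)
    = 1.267 × 0.1378 = 0.1746 m

S_c ≈ 175 mm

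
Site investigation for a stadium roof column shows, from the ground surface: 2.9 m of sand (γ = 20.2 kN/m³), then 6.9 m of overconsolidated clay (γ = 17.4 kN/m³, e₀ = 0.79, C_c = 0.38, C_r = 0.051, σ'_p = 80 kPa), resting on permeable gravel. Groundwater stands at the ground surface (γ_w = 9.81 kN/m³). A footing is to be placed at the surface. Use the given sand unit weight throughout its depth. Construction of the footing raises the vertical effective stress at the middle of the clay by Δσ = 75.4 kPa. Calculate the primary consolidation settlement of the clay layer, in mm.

S_c ≈ 347 mm

Mid-depth of clay below the ground surface: z = 2.9 + 6.9/2 = 6.35 m.
Total vertical stress at mid-clay: σ_v = 20.2×2.9 + 17.4×3.45 = 118.61 kPa.
Pore pressure: u = 9.81×(6.35 − 0) = 62.294 kPa.
Initial effective stress: σ'_0 = σ_v − u = 118.61 − 62.294 = 56.316 kPa.
Final effective stress: σ'_f = 56.316 + 75.4 = 131.72 kPa.
σ'_f = 131.72 > σ'_p = 80 kPa, so the stress path crosses the preconsolidation pressure — recompression up to σ'_p, then virgin compression beyond:
S_c = H/(1+e₀)·[C_r·log₁₀(σ'_p/σ'_0) + C_c·log₁₀(σ'_f/σ'_p)]
    = 6.9/1.79 × [0.051×log₁₀(80/56.316) + 0.38×log₁₀(131.72/80)]
    = 3.8547 × [0.0077754 + 0.082293] = 0.3472 m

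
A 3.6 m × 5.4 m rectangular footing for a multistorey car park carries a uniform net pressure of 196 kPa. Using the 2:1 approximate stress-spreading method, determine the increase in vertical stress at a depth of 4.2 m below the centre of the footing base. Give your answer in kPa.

By the 2:1 method the load spreads at 1 horizontal : 2 vertical, so at depth z the loaded area has grown by z in each plan dimension:
Δσ = qBL/((B+z)(L+z)) = 196×3.6×5.4/((3.6+4.2)(5.4+4.2)) = 50.885 kPa

Δσ_z ≈ 50.9 kPa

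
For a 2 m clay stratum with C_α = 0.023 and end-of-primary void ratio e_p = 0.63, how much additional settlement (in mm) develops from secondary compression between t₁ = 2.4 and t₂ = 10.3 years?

S_s ≈ 17.9 mm

Secondary compression: S_s = C_α·H/(1+e_p)·log₁₀(t₂/t₁)
S_s = 0.023×2/(1+0.63)×log₁₀(10.3/2.4)
    = 0.02822 × 0.6326 = 0.01785 m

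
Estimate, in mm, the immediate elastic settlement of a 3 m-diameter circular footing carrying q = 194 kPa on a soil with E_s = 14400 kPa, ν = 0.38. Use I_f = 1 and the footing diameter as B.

Immediate (elastic) settlement: S_e = q·B·(1−ν²)/E_s · I_f.
S_e = 194 × 3 × (1 − 0.38²) / 14400 × 1
    = 194 × 3 × 0.8556 / 14400 × 1
    = 0.03458 m = 34.58 mm

S_e ≈ 34.6 mm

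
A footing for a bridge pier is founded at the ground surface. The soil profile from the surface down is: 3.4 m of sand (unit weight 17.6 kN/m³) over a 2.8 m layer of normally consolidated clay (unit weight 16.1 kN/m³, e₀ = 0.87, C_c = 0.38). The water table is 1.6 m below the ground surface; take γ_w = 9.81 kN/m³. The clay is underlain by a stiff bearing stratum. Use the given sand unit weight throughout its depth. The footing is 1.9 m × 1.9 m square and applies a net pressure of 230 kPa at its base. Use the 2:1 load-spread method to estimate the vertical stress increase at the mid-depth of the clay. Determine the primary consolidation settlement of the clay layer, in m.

Mid-depth of clay below the ground surface: z = 3.4 + 2.8/2 = 4.8 m.
Total vertical stress at mid-clay: σ_v = 17.6×3.4 + 16.1×1.4 = 82.38 kPa.
Pore pressure: u = 9.81×(4.8 − 1.6) = 31.392 kPa.
Initial effective stress: σ'_0 = σ_v − u = 82.38 − 31.392 = 50.988 kPa.
Stress increase at mid-clay by the 2:1 spreading method:
Δσ = qBL/((B+z)(L+z)) = 230×1.9×1.9/((1.9+4.8)(1.9+4.8)) = 18.496 kPa
Final effective stress: σ'_f = σ'_0 + Δσ = 50.988 + 18.496 = 69.484 kPa.
Normally consolidated clay, so the full stress increment lies on the virgin compression line:
S_c = C_c·H/(1+e₀)·log₁₀(σ'_f/σ'_0) = 0.38×2.8/(1+0.87)×log₁₀(69.484/50.988)
    = 0.56898 × 0.13442 = 0.07648 m

S_c ≈ 0.0765 m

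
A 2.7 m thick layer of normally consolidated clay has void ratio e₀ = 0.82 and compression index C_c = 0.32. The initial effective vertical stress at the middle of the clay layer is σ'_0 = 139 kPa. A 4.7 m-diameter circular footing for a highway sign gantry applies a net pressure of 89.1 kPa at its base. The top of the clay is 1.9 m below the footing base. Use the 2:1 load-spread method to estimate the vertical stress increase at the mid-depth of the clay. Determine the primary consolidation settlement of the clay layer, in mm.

S_c ≈ 41.7 mm

Mid-depth of clay below the footing base: z = 1.9 + 2.7/2 = 3.25 m.
Stress increase at mid-clay by the 2:1 spreading method:
Δσ ≈ qD²/(D+z)² = 89.1×4.7²/(4.7+3.25)² = 31.141 kPa
Final effective stress: σ'_f = σ'_0 + Δσ = 139 + 31.141 = 170.14 kPa.
Normally consolidated clay, so the full stress increment lies on the virgin compression line:
S_c = C_c·H/(1+e₀)·log₁₀(σ'_f/σ'_0) = 0.32×2.7/(1+0.82)×log₁₀(170.14/139)
    = 0.47473 × 0.087792 = 0.04168 m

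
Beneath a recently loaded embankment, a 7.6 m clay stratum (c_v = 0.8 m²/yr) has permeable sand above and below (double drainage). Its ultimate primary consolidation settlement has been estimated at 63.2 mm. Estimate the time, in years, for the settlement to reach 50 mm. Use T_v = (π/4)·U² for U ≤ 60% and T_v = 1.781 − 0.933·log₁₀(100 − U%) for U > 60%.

t ≈ 9.92 years

Drainage path length: H_d = H/2 = 3.8 m (double drainage).
U = S(t)/S_ult = 50/63.2 = 0.7911.
U > 60%: T_v = 1.781 − 0.933·log₁₀(100 − 79.114) = 0.54957.
t = T_v·H_d²/c_v = 0.54957×3.8²/0.8 = 9.92 years.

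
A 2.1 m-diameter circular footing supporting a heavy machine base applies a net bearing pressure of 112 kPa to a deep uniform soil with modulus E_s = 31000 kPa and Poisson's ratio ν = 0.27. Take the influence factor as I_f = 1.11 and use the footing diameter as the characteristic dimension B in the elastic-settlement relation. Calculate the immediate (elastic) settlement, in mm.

Immediate (elastic) settlement: S_e = q·B·(1−ν²)/E_s · I_f.
S_e = 112 × 2.1 × (1 − 0.27²) / 31000 × 1.11
    = 112 × 2.1 × 0.9271 / 31000 × 1.11
    = 0.007808 m = 7.808 mm

S_e ≈ 7.81 mm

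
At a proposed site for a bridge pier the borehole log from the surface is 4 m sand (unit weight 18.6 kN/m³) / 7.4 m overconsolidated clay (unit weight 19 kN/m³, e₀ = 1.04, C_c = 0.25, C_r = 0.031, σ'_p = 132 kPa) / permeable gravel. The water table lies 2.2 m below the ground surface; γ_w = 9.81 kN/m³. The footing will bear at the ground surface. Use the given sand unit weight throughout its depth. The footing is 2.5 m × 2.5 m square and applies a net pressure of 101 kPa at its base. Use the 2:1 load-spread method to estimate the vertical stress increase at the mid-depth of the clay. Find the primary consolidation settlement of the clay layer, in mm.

S_c ≈ 3.16 mm

Mid-depth of clay below the ground surface: z = 4 + 7.4/2 = 7.7 m.
Total vertical stress at mid-clay: σ_v = 18.6×4 + 19×3.7 = 144.7 kPa.
Pore pressure: u = 9.81×(7.7 − 2.2) = 53.955 kPa.
Initial effective stress: σ'_0 = σ_v − u = 144.7 − 53.955 = 90.745 kPa.
Stress increase at mid-clay by the 2:1 spreading method:
Δσ = qBL/((B+z)(L+z)) = 101×2.5×2.5/((2.5+7.7)(2.5+7.7)) = 6.0674 kPa
Final effective stress: σ'_f = 90.745 + 6.0674 = 96.812 kPa.
σ'_f = 96.812 ≤ σ'_p = 132 kPa, so the clay remains overconsolidated and only the recompression index applies:
S_c = C_r·H/(1+e₀)·log₁₀(σ'_f/σ'_0) = 0.031×7.4/2.04×log₁₀(96.812/90.745)
    = 0.11245 × 0.028106 = 0.003161 m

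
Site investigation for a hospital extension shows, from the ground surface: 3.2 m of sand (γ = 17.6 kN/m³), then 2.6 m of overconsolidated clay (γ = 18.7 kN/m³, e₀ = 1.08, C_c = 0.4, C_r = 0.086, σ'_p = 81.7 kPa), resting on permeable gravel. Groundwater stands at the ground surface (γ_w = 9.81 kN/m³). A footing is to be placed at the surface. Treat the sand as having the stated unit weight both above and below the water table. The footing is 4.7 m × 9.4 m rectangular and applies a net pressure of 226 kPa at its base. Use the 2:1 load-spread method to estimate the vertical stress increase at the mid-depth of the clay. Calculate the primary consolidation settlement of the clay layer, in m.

S_c ≈ 0.111 m

Mid-depth of clay below the ground surface: z = 3.2 + 2.6/2 = 4.5 m.
Total vertical stress at mid-clay: σ_v = 17.6×3.2 + 18.7×1.3 = 80.63 kPa.
Pore pressure: u = 9.81×(4.5 − 0) = 44.145 kPa.
Initial effective stress: σ'_0 = σ_v − u = 80.63 − 44.145 = 36.485 kPa.
Stress increase at mid-clay by the 2:1 spreading method:
Δσ = qBL/((B+z)(L+z)) = 226×4.7×9.4/((4.7+4.5)(9.4+4.5)) = 78.079 kPa
Final effective stress: σ'_f = 36.485 + 78.079 = 114.56 kPa.
σ'_f = 114.56 > σ'_p = 81.7 kPa, so the stress path crosses the preconsolidation pressure — recompression up to σ'_p, then virgin compression beyond:
S_c = H/(1+e₀)·[C_r·log₁₀(σ'_p/σ'_0) + C_c·log₁₀(σ'_f/σ'_p)]
    = 2.6/2.08 × [0.086×log₁₀(81.7/36.485) + 0.4×log₁₀(114.56/81.7)]
    = 1.25 × [0.030109 + 0.058724] = 0.111 m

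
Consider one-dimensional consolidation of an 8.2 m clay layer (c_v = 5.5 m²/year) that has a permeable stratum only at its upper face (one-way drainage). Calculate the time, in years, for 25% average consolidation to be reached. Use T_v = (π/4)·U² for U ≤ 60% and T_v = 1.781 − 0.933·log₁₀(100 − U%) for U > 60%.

Drainage path length: H_d = H = 8.2 m (single drainage).
U ≤ 60%: T_v = (π/4)·U² = (π/4)×0.25² = 0.049087.
t = T_v·H_d²/c_v = 0.049087×8.2²/5.5 = 0.6001 years.

t ≈ 0.6 years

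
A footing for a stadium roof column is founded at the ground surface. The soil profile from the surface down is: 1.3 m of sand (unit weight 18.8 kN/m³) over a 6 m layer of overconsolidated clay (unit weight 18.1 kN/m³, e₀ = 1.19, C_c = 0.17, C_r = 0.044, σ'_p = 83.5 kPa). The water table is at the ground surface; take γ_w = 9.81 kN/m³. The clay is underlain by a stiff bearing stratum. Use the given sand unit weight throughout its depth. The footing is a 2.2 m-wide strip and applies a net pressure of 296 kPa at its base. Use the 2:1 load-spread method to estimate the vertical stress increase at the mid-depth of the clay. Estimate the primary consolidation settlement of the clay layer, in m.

S_c ≈ 0.143 m

Mid-depth of clay below the ground surface: z = 1.3 + 6/2 = 4.3 m.
Total vertical stress at mid-clay: σ_v = 18.8×1.3 + 18.1×3 = 78.74 kPa.
Pore pressure: u = 9.81×(4.3 − 0) = 42.183 kPa.
Initial effective stress: σ'_0 = σ_v − u = 78.74 − 42.183 = 36.557 kPa.
Stress increase at mid-clay by the 2:1 spreading method:
Δσ = qB/(B+z) = 296×2.2/(2.2+4.3) = 100.18 kPa
Final effective stress: σ'_f = 36.557 + 100.18 = 136.74 kPa.
σ'_f = 136.74 > σ'_p = 83.5 kPa, so the stress path crosses the preconsolidation pressure — recompression up to σ'_p, then virgin compression beyond:
S_c = H/(1+e₀)·[C_r·log₁₀(σ'_p/σ'_0) + C_c·log₁₀(σ'_f/σ'_p)]
    = 6/2.19 × [0.044×log₁₀(83.5/36.557) + 0.17×log₁₀(136.74/83.5)]
    = 2.7397 × [0.015784 + 0.036416] = 0.143 m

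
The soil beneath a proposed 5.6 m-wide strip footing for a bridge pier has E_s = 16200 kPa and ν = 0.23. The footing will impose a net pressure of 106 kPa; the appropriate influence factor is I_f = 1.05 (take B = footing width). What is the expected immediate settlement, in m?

S_e ≈ 0.0364 m

Immediate (elastic) settlement: S_e = q·B·(1−ν²)/E_s · I_f.
S_e = 106 × 5.6 × (1 − 0.23²) / 16200 × 1.05
    = 106 × 5.6 × 0.9471 / 16200 × 1.05
    = 0.03644 m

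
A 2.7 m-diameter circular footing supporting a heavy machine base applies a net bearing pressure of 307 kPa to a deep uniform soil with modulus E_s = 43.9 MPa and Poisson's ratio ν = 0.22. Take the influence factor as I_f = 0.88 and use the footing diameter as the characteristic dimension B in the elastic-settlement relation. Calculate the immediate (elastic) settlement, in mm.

Immediate (elastic) settlement: S_e = q·B·(1−ν²)/E_s · I_f.
E_s = 43.9 MPa = 43900 kPa.
S_e = 307 × 2.7 × (1 − 0.22²) / 43900 × 0.88
    = 307 × 2.7 × 0.9516 / 43900 × 0.88
    = 0.01581 m = 15.81 mm

S_e ≈ 15.8 mm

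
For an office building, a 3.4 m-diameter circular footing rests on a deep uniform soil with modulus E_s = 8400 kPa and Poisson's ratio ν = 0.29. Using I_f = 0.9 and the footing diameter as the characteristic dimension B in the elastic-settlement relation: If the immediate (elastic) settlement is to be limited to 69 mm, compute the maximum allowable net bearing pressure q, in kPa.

S_e = q·B·(1−ν²)/E_s · I_f  ⇒  q = S_e·E_s / (B·(1−ν²)·I_f).
q = 0.069 × 8400 / (3.4 × 0.9159 × 0.9) = 206.8 kPa

q ≈ 207 kPa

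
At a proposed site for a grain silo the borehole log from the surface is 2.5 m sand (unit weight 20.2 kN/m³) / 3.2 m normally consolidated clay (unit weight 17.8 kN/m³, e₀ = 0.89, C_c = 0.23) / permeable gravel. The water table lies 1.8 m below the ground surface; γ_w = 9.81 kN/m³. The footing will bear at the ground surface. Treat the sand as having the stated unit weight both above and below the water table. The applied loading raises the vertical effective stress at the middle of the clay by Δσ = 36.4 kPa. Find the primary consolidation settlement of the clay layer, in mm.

S_c ≈ 84.2 mm

Mid-depth of clay below the ground surface: z = 2.5 + 3.2/2 = 4.1 m.
Total vertical stress at mid-clay: σ_v = 20.2×2.5 + 17.8×1.6 = 78.98 kPa.
Pore pressure: u = 9.81×(4.1 − 1.8) = 22.563 kPa.
Initial effective stress: σ'_0 = σ_v − u = 78.98 − 22.563 = 56.417 kPa.
Final effective stress: σ'_f = σ'_0 + Δσ = 56.417 + 36.4 = 92.817 kPa.
Normally consolidated clay, so the full stress increment lies on the virgin compression line:
S_c = C_c·H/(1+e₀)·log₁₀(σ'_f/σ'_0) = 0.23×3.2/(1+0.89)×log₁₀(92.817/56.417)
    = 0.38942 × 0.21622 = 0.0842 m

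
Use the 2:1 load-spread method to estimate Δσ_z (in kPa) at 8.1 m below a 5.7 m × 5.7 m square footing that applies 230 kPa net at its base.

By the 2:1 method the load spreads at 1 horizontal : 2 vertical, so at depth z the loaded area has grown by z in each plan dimension:
Δσ = qBL/((B+z)(L+z)) = 230×5.7×5.7/((5.7+8.1)(5.7+8.1)) = 39.239 kPa

Δσ_z ≈ 39.2 kPa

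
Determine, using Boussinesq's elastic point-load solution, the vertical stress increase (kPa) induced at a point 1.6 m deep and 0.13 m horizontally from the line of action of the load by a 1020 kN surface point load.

Δσ_z ≈ 187 kPa

Boussinesq vertical stress below a point load on an elastic half-space:
Δσ_z = 3P/(2πz²) · [1 + (r/z)²]^(−5/2)
r/z = 0.13/1.6 = 0.08125; [1+(r/z)²]^(−5/2) = 0.98368.
Δσ_z = 3×1020/(2π×1.6²) × 0.98368 = 190.24 × 0.98368 = 187.1 kPa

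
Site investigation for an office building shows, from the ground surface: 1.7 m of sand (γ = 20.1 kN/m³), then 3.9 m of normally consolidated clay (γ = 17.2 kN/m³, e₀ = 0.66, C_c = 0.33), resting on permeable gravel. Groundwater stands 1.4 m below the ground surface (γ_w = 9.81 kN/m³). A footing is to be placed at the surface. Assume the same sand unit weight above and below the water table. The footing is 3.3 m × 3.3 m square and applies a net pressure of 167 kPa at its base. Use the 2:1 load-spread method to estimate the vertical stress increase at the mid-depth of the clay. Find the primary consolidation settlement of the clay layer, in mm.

Mid-depth of clay below the ground surface: z = 1.7 + 3.9/2 = 3.65 m.
Total vertical stress at mid-clay: σ_v = 20.1×1.7 + 17.2×1.95 = 67.71 kPa.
Pore pressure: u = 9.81×(3.65 − 1.4) = 22.073 kPa.
Initial effective stress: σ'_0 = σ_v − u = 67.71 − 22.073 = 45.637 kPa.
Stress increase at mid-clay by the 2:1 spreading method:
Δσ = qBL/((B+z)(L+z)) = 167×3.3×3.3/((3.3+3.65)(3.3+3.65)) = 37.651 kPa
Final effective stress: σ'_f = σ'_0 + Δσ = 45.637 + 37.651 = 83.288 kPa.
Normally consolidated clay, so the full stress increment lies on the virgin compression line:
S_c = C_c·H/(1+e₀)·log₁₀(σ'_f/σ'_0) = 0.33×3.9/(1+0.66)×log₁₀(83.288/45.637)
    = 0.7753 × 0.26127 = 0.2026 m

S_c ≈ 203 mm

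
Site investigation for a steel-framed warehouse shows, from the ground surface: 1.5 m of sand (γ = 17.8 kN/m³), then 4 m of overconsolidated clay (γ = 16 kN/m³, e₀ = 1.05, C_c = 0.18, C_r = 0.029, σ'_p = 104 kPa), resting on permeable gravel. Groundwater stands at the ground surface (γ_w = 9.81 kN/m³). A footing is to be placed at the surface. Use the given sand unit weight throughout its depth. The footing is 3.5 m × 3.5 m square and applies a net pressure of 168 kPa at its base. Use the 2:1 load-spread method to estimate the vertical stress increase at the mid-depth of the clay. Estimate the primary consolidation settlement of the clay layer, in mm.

Mid-depth of clay below the ground surface: z = 1.5 + 4/2 = 3.5 m.
Total vertical stress at mid-clay: σ_v = 17.8×1.5 + 16×2 = 58.7 kPa.
Pore pressure: u = 9.81×(3.5 − 0) = 34.335 kPa.
Initial effective stress: σ'_0 = σ_v − u = 58.7 − 34.335 = 24.365 kPa.
Stress increase at mid-clay by the 2:1 spreading method:
Δσ = qBL/((B+z)(L+z)) = 168×3.5×3.5/((3.5+3.5)(3.5+3.5)) = 42 kPa
Final effective stress: σ'_f = 24.365 + 42 = 66.365 kPa.
σ'_f = 66.365 ≤ σ'_p = 104 kPa, so the clay remains overconsolidated and only the recompression index applies:
S_c = C_r·H/(1+e₀)·log₁₀(σ'_f/σ'_0) = 0.029×4/2.05×log₁₀(66.365/24.365)
    = 0.056585 × 0.43517 = 0.02462 m

S_c ≈ 24.6 mm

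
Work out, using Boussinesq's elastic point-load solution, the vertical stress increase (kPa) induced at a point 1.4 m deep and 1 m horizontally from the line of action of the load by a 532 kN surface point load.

Δσ_z ≈ 46.2 kPa

Boussinesq vertical stress below a point load on an elastic half-space:
Δσ_z = 3P/(2πz²) · [1 + (r/z)²]^(−5/2)
r/z = 1/1.4 = 0.71429; [1+(r/z)²]^(−5/2) = 0.35679.
Δσ_z = 3×532/(2π×1.4²) × 0.35679 = 129.6 × 0.35679 = 46.24 kPa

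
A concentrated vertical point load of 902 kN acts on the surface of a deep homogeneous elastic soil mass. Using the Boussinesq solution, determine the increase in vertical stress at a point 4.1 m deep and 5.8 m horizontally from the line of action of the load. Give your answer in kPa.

Boussinesq vertical stress below a point load on an elastic half-space:
Δσ_z = 3P/(2πz²) · [1 + (r/z)²]^(−5/2)
r/z = 5.8/4.1 = 1.4146; [1+(r/z)²]^(−5/2) = 0.064086.
Δσ_z = 3×902/(2π×4.1²) × 0.064086 = 25.62 × 0.064086 = 1.642 kPa

Δσ_z ≈ 1.64 kPa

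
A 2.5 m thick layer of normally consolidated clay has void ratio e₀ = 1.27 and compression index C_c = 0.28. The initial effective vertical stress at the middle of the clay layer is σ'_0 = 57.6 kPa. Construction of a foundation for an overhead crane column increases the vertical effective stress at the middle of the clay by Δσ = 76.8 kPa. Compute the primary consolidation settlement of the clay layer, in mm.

Final effective stress: σ'_f = σ'_0 + Δσ = 57.6 + 76.8 = 134.4 kPa.
Normally consolidated clay, so the full stress increment lies on the virgin compression line:
S_c = C_c·H/(1+e₀)·log₁₀(σ'_f/σ'_0) = 0.28×2.5/(1+1.27)×log₁₀(134.4/57.6)
    = 0.30837 × 0.36798 = 0.1135 m

S_c ≈ 113 mm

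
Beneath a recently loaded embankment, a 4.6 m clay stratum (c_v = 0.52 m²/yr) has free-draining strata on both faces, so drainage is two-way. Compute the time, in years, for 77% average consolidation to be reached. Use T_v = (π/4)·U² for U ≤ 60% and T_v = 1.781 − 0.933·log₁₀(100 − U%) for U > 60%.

Drainage path length: H_d = H/2 = 2.3 m (double drainage).
U > 60%: T_v = 1.781 − 0.933·log₁₀(100 − 77) = 0.51051.
t = T_v·H_d²/c_v = 0.51051×2.3²/0.52 = 5.193 years.

t ≈ 5.19 years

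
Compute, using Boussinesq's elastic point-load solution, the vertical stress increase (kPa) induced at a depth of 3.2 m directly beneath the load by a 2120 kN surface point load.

Boussinesq vertical stress below a point load on an elastic half-space:
Δσ_z = 3P/(2πz²) · [1 + (r/z)²]^(−5/2)
r/z = 0/3.2 = 0; [1+(r/z)²]^(−5/2) = 1.
Δσ_z = 3×2120/(2π×3.2²) × 1 = 98.85 × 1 = 98.85 kPa

Δσ_z ≈ 98.8 kPa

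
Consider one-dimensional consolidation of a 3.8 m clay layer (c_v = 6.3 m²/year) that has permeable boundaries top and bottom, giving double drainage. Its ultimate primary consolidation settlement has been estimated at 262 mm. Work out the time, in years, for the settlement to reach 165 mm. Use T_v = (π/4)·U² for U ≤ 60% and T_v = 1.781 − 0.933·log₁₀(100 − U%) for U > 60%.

t ≈ 0.182 years

Drainage path length: H_d = H/2 = 1.9 m (double drainage).
U = S(t)/S_ult = 165/262 = 0.6298.
U > 60%: T_v = 1.781 − 0.933·log₁₀(100 − 62.977) = 0.31762.
t = T_v·H_d²/c_v = 0.31762×1.9²/6.3 = 0.182 years.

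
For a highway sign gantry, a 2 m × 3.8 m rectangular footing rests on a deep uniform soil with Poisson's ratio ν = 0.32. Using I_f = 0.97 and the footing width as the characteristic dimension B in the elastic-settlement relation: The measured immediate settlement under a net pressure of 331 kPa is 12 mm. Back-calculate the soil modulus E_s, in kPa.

S_e = q·B·(1−ν²)/E_s · I_f  ⇒  E_s = q·B·(1−ν²)·I_f / S_e.
E_s = 331 × 2 × 0.8976 × 0.97 / 0.012 = 48030 kPa

E_s ≈ 48000 kPa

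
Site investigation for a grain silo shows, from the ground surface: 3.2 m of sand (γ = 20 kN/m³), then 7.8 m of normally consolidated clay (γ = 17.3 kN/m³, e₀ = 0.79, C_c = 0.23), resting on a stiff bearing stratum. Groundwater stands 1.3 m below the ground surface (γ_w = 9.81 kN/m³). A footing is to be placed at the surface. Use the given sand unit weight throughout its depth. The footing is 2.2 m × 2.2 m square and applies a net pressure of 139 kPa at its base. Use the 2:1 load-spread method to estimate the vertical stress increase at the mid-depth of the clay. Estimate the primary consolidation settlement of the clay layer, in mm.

S_c ≈ 43.2 mm

Mid-depth of clay below the ground surface: z = 3.2 + 7.8/2 = 7.1 m.
Total vertical stress at mid-clay: σ_v = 20×3.2 + 17.3×3.9 = 131.47 kPa.
Pore pressure: u = 9.81×(7.1 − 1.3) = 56.898 kPa.
Initial effective stress: σ'_0 = σ_v − u = 131.47 − 56.898 = 74.572 kPa.
Stress increase at mid-clay by the 2:1 spreading method:
Δσ = qBL/((B+z)(L+z)) = 139×2.2×2.2/((2.2+7.1)(2.2+7.1)) = 7.7785 kPa
Final effective stress: σ'_f = σ'_0 + Δσ = 74.572 + 7.7785 = 82.35 kPa.
Normally consolidated clay, so the full stress increment lies on the virgin compression line:
S_c = C_c·H/(1+e₀)·log₁₀(σ'_f/σ'_0) = 0.23×7.8/(1+0.79)×log₁₀(82.35/74.572)
    = 1.0022 × 0.043088 = 0.04318 m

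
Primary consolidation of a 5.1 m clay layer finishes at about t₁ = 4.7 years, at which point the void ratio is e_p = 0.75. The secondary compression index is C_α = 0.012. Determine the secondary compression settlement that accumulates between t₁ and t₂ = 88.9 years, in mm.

Secondary compression: S_s = C_α·H/(1+e_p)·log₁₀(t₂/t₁)
S_s = 0.012×5.1/(1+0.75)×log₁₀(88.9/4.7)
    = 0.03497 × 1.277 = 0.04465 m

S_s ≈ 44.7 mm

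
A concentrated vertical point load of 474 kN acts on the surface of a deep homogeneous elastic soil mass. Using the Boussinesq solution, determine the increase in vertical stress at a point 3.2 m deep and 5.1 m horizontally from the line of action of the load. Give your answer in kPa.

Boussinesq vertical stress below a point load on an elastic half-space:
Δσ_z = 3P/(2πz²) · [1 + (r/z)²]^(−5/2)
r/z = 5.1/3.2 = 1.5937; [1+(r/z)²]^(−5/2) = 0.042411.
Δσ_z = 3×474/(2π×3.2²) × 0.042411 = 22.101 × 0.042411 = 0.9373 kPa

Δσ_z ≈ 0.937 kPa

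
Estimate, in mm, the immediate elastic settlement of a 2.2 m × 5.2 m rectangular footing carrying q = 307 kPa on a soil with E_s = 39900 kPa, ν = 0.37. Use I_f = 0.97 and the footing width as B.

S_e ≈ 14.2 mm

Immediate (elastic) settlement: S_e = q·B·(1−ν²)/E_s · I_f.
S_e = 307 × 2.2 × (1 − 0.37²) / 39900 × 0.97
    = 307 × 2.2 × 0.8631 / 39900 × 0.97
    = 0.01417 m = 14.17 mm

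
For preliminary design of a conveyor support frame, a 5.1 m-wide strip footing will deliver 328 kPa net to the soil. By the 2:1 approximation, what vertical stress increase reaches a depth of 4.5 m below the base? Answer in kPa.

Δσ_z ≈ 174 kPa

By the 2:1 method the load spreads at 1 horizontal : 2 vertical, so at depth z the loaded area has grown by z in each plan dimension:
Δσ = qB/(B+z) = 328×5.1/(5.1+4.5) = 174.25 kPa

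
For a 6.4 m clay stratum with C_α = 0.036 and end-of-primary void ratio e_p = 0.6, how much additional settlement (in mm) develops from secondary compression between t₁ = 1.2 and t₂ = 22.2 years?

S_s ≈ 182 mm

Secondary compression: S_s = C_α·H/(1+e_p)·log₁₀(t₂/t₁)
S_s = 0.036×6.4/(1+0.6)×log₁₀(22.2/1.2)
    = 0.144 × 1.267 = 0.1825 m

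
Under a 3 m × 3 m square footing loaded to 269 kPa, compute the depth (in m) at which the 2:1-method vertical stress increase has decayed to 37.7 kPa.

2:1 spreading — at depth z the loaded area has grown by z in each plan dimension:
qB²/(B+z)² = Δσ_z ⇒ z = B(√(q/Δσ_z) − 1) = 3×(√(269/37.7) − 1) = 5.014 m

z ≈ 5.01 m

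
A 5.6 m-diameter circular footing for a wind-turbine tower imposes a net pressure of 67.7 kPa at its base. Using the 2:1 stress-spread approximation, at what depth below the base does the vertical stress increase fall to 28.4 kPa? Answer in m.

2:1 spreading — at depth z the loaded area has grown by z in each plan dimension:
qD²/(D+z)² = Δσ_z ⇒ z = D(√(q/Δσ_z) − 1) = 5.6×(√(67.7/28.4) − 1) = 3.046 m

z ≈ 3.05 m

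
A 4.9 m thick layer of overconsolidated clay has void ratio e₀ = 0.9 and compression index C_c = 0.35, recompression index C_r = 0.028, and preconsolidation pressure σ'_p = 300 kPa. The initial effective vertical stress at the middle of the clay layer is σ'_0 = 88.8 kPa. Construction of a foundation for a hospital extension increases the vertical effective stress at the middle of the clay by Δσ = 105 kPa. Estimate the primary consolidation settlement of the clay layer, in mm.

S_c ≈ 24.5 mm

Final effective stress: σ'_f = 88.8 + 105 = 193.8 kPa.
σ'_f = 193.8 ≤ σ'_p = 300 kPa, so the clay remains overconsolidated and only the recompression index applies:
S_c = C_r·H/(1+e₀)·log₁₀(σ'_f/σ'_0) = 0.028×4.9/1.9×log₁₀(193.8/88.8)
    = 0.072209 × 0.33894 = 0.02447 m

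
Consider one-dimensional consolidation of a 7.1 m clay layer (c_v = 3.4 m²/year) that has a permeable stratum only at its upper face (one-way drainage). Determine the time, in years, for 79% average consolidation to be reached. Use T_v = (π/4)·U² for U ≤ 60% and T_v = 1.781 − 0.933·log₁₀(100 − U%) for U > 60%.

Drainage path length: H_d = H = 7.1 m (single drainage).
U > 60%: T_v = 1.781 − 0.933·log₁₀(100 − 79) = 0.54737.
t = T_v·H_d²/c_v = 0.54737×7.1²/3.4 = 8.116 years.

t ≈ 8.12 years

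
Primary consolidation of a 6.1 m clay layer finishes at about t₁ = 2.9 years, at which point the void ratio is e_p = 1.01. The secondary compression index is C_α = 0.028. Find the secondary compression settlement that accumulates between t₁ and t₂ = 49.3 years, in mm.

S_s ≈ 105 mm

Secondary compression: S_s = C_α·H/(1+e_p)·log₁₀(t₂/t₁)
S_s = 0.028×6.1/(1+1.01)×log₁₀(49.3/2.9)
    = 0.08498 × 1.23 = 0.1046 m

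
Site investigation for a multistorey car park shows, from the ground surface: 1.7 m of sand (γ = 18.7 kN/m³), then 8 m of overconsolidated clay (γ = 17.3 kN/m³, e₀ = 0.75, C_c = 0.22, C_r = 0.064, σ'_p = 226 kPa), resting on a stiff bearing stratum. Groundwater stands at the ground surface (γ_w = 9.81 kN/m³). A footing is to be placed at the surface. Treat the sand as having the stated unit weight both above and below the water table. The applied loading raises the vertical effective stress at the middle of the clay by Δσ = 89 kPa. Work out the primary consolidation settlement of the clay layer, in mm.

S_c ≈ 139 mm

Mid-depth of clay below the ground surface: z = 1.7 + 8/2 = 5.7 m.
Total vertical stress at mid-clay: σ_v = 18.7×1.7 + 17.3×4 = 100.99 kPa.
Pore pressure: u = 9.81×(5.7 − 0) = 55.917 kPa.
Initial effective stress: σ'_0 = σ_v − u = 100.99 − 55.917 = 45.073 kPa.
Final effective stress: σ'_f = 45.073 + 89 = 134.07 kPa.
σ'_f = 134.07 ≤ σ'_p = 226 kPa, so the clay remains overconsolidated and only the recompression index applies:
S_c = C_r·H/(1+e₀)·log₁₀(σ'_f/σ'_0) = 0.064×8/1.75×log₁₀(134.07/45.073)
    = 0.29257 × 0.47342 = 0.1385 m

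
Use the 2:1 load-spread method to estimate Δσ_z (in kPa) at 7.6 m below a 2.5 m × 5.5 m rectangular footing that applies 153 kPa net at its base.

Δσ_z ≈ 15.9 kPa

By the 2:1 method the load spreads at 1 horizontal : 2 vertical, so at depth z the loaded area has grown by z in each plan dimension:
Δσ = qBL/((B+z)(L+z)) = 153×2.5×5.5/((2.5+7.6)(5.5+7.6)) = 15.9 kPa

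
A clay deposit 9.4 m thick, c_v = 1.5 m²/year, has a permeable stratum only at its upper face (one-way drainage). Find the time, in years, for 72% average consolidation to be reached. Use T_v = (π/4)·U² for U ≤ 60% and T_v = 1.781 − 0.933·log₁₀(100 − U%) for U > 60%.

t ≈ 25.4 years

Drainage path length: H_d = H = 9.4 m (single drainage).
U > 60%: T_v = 1.781 − 0.933·log₁₀(100 − 72) = 0.4308.
t = T_v·H_d²/c_v = 0.4308×9.4²/1.5 = 25.38 years.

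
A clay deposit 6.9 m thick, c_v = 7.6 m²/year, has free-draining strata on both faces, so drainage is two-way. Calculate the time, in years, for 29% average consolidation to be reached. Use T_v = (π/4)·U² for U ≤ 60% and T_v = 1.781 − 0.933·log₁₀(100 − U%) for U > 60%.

Drainage path length: H_d = H/2 = 3.45 m (double drainage).
U ≤ 60%: T_v = (π/4)·U² = (π/4)×0.29² = 0.066052.
t = T_v·H_d²/c_v = 0.066052×3.45²/7.6 = 0.1034 years.

t ≈ 0.103 years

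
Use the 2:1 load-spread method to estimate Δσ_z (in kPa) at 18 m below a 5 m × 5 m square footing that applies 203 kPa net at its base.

Δσ_z ≈ 9.59 kPa

By the 2:1 method the load spreads at 1 horizontal : 2 vertical, so at depth z the loaded area has grown by z in each plan dimension:
Δσ = qBL/((B+z)(L+z)) = 203×5×5/((5+18)(5+18)) = 9.5936 kPa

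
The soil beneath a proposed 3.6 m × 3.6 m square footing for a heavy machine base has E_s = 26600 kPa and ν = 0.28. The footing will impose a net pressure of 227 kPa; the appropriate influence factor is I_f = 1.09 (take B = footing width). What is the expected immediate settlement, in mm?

Immediate (elastic) settlement: S_e = q·B·(1−ν²)/E_s · I_f.
S_e = 227 × 3.6 × (1 − 0.28²) / 26600 × 1.09
    = 227 × 3.6 × 0.9216 / 26600 × 1.09
    = 0.03086 m = 30.86 mm

S_e ≈ 30.9 mm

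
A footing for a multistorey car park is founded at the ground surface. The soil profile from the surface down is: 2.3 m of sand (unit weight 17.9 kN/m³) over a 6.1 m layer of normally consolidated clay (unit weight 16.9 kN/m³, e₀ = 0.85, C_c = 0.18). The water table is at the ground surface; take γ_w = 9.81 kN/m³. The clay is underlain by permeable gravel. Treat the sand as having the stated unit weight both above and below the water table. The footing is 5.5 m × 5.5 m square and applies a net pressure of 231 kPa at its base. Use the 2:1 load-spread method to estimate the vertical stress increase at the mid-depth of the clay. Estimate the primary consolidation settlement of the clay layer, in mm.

Mid-depth of clay below the ground surface: z = 2.3 + 6.1/2 = 5.35 m.
Total vertical stress at mid-clay: σ_v = 17.9×2.3 + 16.9×3.05 = 92.715 kPa.
Pore pressure: u = 9.81×(5.35 − 0) = 52.483 kPa.
Initial effective stress: σ'_0 = σ_v − u = 92.715 − 52.483 = 40.232 kPa.
Stress increase at mid-clay by the 2:1 spreading method:
Δσ = qBL/((B+z)(L+z)) = 231×5.5×5.5/((5.5+5.35)(5.5+5.35)) = 59.358 kPa
Final effective stress: σ'_f = σ'_0 + Δσ = 40.232 + 59.358 = 99.59 kPa.
Normally consolidated clay, so the full stress increment lies on the virgin compression line:
S_c = C_c·H/(1+e₀)·log₁₀(σ'_f/σ'_0) = 0.18×6.1/(1+0.85)×log₁₀(99.59/40.232)
    = 0.59351 × 0.39364 = 0.2336 m

S_c ≈ 234 mm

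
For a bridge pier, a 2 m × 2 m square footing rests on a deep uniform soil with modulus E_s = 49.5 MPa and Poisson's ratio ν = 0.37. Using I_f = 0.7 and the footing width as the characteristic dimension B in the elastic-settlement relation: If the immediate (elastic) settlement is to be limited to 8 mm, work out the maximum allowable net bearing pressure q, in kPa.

q ≈ 328 kPa

E_s = 49.5 MPa = 49500 kPa.
S_e = q·B·(1−ν²)/E_s · I_f  ⇒  q = S_e·E_s / (B·(1−ν²)·I_f).
q = 0.008 × 49500 / (2 × 0.8631 × 0.7) = 327.7 kPa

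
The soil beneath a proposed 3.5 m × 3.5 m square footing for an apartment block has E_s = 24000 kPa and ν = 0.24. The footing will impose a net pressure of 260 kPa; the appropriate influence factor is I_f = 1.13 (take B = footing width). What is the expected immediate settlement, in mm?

S_e ≈ 40.4 mm

Immediate (elastic) settlement: S_e = q·B·(1−ν²)/E_s · I_f.
S_e = 260 × 3.5 × (1 − 0.24²) / 24000 × 1.13
    = 260 × 3.5 × 0.9424 / 24000 × 1.13
    = 0.04038 m = 40.38 mm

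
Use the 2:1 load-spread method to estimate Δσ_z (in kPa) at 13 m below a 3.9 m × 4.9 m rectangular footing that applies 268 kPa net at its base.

Δσ_z ≈ 16.9 kPa

By the 2:1 method the load spreads at 1 horizontal : 2 vertical, so at depth z the loaded area has grown by z in each plan dimension:
Δσ = qBL/((B+z)(L+z)) = 268×3.9×4.9/((3.9+13)(4.9+13)) = 16.93 kPa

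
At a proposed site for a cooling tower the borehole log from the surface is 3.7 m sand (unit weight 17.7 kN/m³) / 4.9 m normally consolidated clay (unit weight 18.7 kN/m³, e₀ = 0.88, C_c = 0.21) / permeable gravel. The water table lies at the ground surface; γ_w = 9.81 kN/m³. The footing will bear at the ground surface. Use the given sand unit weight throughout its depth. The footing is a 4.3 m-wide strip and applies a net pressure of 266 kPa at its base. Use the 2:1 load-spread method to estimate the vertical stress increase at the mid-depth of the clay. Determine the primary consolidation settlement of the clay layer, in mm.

S_c ≈ 273 mm

Mid-depth of clay below the ground surface: z = 3.7 + 4.9/2 = 6.15 m.
Total vertical stress at mid-clay: σ_v = 17.7×3.7 + 18.7×2.45 = 111.31 kPa.
Pore pressure: u = 9.81×(6.15 − 0) = 60.332 kPa.
Initial effective stress: σ'_0 = σ_v − u = 111.31 − 60.332 = 50.978 kPa.
Stress increase at mid-clay by the 2:1 spreading method:
Δσ = qB/(B+z) = 266×4.3/(4.3+6.15) = 109.45 kPa
Final effective stress: σ'_f = σ'_0 + Δσ = 50.978 + 109.45 = 160.43 kPa.
Normally consolidated clay, so the full stress increment lies on the virgin compression line:
S_c = C_c·H/(1+e₀)·log₁₀(σ'_f/σ'_0) = 0.21×4.9/(1+0.88)×log₁₀(160.43/50.978)
    = 0.54734 × 0.4979 = 0.2725 m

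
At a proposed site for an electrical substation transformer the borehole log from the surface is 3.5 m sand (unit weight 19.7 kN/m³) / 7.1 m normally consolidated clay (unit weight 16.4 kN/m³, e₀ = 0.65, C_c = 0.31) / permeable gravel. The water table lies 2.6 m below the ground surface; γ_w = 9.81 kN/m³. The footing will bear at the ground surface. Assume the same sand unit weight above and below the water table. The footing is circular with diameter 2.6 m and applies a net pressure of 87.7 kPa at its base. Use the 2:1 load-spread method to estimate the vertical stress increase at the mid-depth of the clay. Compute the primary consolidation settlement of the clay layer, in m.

S_c ≈ 0.0426 m

Mid-depth of clay below the ground surface: z = 3.5 + 7.1/2 = 7.05 m.
Total vertical stress at mid-clay: σ_v = 19.7×3.5 + 16.4×3.55 = 127.17 kPa.
Pore pressure: u = 9.81×(7.05 − 2.6) = 43.655 kPa.
Initial effective stress: σ'_0 = σ_v − u = 127.17 − 43.655 = 83.515 kPa.
Stress increase at mid-clay by the 2:1 spreading method:
Δσ ≈ qD²/(D+z)² = 87.7×2.6²/(2.6+7.05)² = 6.3664 kPa
Final effective stress: σ'_f = σ'_0 + Δσ = 83.515 + 6.3664 = 89.881 kPa.
Normally consolidated clay, so the full stress increment lies on the virgin compression line:
S_c = C_c·H/(1+e₀)·log₁₀(σ'_f/σ'_0) = 0.31×7.1/(1+0.65)×log₁₀(89.881/83.515)
    = 1.3339 × 0.031903 = 0.04256 m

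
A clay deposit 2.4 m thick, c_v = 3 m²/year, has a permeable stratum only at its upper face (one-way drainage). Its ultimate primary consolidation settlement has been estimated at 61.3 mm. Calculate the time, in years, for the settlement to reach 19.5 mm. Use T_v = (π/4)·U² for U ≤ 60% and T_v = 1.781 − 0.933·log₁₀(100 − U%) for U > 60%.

t ≈ 0.153 years

Drainage path length: H_d = H = 2.4 m (single drainage).
U = S(t)/S_ult = 19.5/61.3 = 0.3181.
U ≤ 60%: T_v = (π/4)·U² = (π/4)×0.31811² = 0.079476.
t = T_v·H_d²/c_v = 0.079476×2.4²/3 = 0.1526 years.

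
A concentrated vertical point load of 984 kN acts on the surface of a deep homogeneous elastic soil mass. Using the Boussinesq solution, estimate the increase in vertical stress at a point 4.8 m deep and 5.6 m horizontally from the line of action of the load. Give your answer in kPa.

Δσ_z ≈ 2.38 kPa

Boussinesq vertical stress below a point load on an elastic half-space:
Δσ_z = 3P/(2πz²) · [1 + (r/z)²]^(−5/2)
r/z = 5.6/4.8 = 1.1667; [1+(r/z)²]^(−5/2) = 0.11674.
Δσ_z = 3×984/(2π×4.8²) × 0.11674 = 20.392 × 0.11674 = 2.381 kPa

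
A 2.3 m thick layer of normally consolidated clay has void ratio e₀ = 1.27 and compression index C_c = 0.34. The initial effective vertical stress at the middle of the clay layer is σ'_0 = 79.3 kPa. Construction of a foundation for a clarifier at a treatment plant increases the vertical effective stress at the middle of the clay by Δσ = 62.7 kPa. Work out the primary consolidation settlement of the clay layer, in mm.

S_c ≈ 87.2 mm

Final effective stress: σ'_f = σ'_0 + Δσ = 79.3 + 62.7 = 142 kPa.
Normally consolidated clay, so the full stress increment lies on the virgin compression line:
S_c = C_c·H/(1+e₀)·log₁₀(σ'_f/σ'_0) = 0.34×2.3/(1+1.27)×log₁₀(142/79.3)
    = 0.34449 × 0.25302 = 0.08716 m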